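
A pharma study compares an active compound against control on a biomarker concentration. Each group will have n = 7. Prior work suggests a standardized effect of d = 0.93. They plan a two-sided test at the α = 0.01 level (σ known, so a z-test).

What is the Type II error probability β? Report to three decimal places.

β ≈ 0.798

Noncentrality parameter: δ = d·√(n/2) = 0.93 × √(7/2) = 1.7399
Two-sided α = 0.01 → critical value z_{0.005} = 2.576.
Power = Φ(δ − 2.576) + Φ(−δ − 2.576) = Φ(-0.836) + Φ(-4.316) = 0.2016 + 0.0000 = 0.2016.
Type II error: β = 1 − power = 1 − 0.2016 = 0.7984.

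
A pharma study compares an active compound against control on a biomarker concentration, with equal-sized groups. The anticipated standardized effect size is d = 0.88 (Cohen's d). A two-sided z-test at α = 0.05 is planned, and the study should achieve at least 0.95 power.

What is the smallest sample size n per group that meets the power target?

Set Φ(δ − 1.960) = 0.95; then δ − 1.960 = Φ⁻¹(0.95) = 1.645, giving δ = 3.605.
(For δ > 0 the lower-tail rejection region contributes negligibly to power, so the one-term inversion is standard.)
δ = d·√(n/2) ⇒ n = 2(δ/d)² = 2 × (3.605 / 0.88)² = 33.56.
Rounding up, n = 34 per group.

n = 34 per group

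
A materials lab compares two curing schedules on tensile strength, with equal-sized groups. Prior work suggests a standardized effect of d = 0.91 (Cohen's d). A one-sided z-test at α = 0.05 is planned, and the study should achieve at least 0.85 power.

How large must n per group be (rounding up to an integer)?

Set Φ(δ − 1.645) = 0.85; then δ − 1.645 = Φ⁻¹(0.85) = 1.036, giving δ = 2.681.
δ = d·√(n/2) ⇒ n = 2(δ/d)² = 2 × (2.681 / 0.91)² = 17.36.
Round up to the next whole unit.

n = 18 per group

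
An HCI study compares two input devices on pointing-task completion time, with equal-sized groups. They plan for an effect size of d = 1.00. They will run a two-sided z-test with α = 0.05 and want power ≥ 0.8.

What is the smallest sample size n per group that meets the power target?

n = 16 per group

For power 0.8 need Φ(δ − z_{0.025}) = 0.8, so δ = z_{0.025} + z_{0.20} = 1.960 + 0.842 = 2.802.
(The Φ(−δ − z_{α/2}) term is vanishingly small for δ > 0 and is dropped in the standard sample-size formula.)
δ = d·√(n/2) ⇒ n = 2(δ/d)² = 2 × (2.802 / 1.00)² = 15.70.
Rounding up, n = 16 per group.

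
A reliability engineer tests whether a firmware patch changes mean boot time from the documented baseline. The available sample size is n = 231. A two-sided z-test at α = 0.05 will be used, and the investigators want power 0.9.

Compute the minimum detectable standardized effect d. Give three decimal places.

d ≈ 0.213

Need Φ(δ − 1.960) = 0.9, so δ = 1.960 + 1.282 = 3.242.
(The second rejection-region term Φ(−δ − z_{α/2}) is negligible and dropped.)
δ = d·√n ⇒ d = δ/√n = 3.242/√231 = 0.2133.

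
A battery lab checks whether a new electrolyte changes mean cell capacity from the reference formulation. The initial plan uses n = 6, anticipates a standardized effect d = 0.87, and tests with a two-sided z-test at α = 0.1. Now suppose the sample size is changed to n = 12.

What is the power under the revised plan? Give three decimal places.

Power ≈ 0.914

With n = 12: δ = d·√n = 0.87 × √12 = 3.0138. Critical value z_{0.05} = 1.645.
Revised power = Φ(δ − 1.645) + Φ(−δ − 1.645) = Φ(1.369) + Φ(-4.659) = 0.9145 + 0.0000 = 0.9145.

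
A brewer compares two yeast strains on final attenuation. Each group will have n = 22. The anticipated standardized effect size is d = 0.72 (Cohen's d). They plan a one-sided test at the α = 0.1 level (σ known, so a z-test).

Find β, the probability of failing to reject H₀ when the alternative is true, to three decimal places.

Noncentrality parameter: λ = d·√(n/2) = 0.72 × √(22/2) = 2.3880
Critical value for a one-sided test at α = 0.1: z_α = 1.282.
Power = Φ(λ − 1.282) = Φ(1.106) = 0.8657.
Type II error: β = 1 − power = 1 − 0.8657 = 0.1343.

β ≈ 0.134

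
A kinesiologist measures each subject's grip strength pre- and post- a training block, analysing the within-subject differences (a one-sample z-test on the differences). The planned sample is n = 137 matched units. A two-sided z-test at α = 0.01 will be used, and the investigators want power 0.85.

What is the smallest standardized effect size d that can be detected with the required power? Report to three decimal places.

Required noncentrality: δ = z_{0.005} + z_{0.15} = 2.576 + 1.036 = 3.612.
(The second rejection-region term Φ(−δ − z_{α/2}) is negligible and dropped.)
δ = d·√n ⇒ d = δ/√n = 3.612/√137 = 0.3086.

d ≈ 0.309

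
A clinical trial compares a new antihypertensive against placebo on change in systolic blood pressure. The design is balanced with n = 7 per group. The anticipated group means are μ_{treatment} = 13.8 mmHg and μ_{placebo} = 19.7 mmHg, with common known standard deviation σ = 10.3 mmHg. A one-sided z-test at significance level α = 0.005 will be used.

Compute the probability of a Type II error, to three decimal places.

Standardized effect: d = |μ_{treatment} − μ_{placebo}| / σ = |13.8 − 19.7| / 10.3 = 0.5728
Noncentrality parameter: δ = d·√(n/2) = 0.5728 × √(7/2) = 1.0716
Critical value for a one-sided test at α = 0.005: z_α = 2.576.
Power = P(Z > 2.576 − δ) = Φ(-1.504) = 0.0663.
Type II error: β = 1 − power = 1 − 0.0663 = 0.9337.

β ≈ 0.934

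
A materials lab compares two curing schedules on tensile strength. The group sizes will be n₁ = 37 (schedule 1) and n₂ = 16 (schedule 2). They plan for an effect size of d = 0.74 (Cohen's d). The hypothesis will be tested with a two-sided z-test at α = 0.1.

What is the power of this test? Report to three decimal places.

Power ≈ 0.796

Noncentrality parameter: δ = d / √(1/n₁ + 1/n₂) = 0.74 / √(1/37 + 1/16) = 2.4732
Two-sided α = 0.1 → critical value z_{0.05} = 1.645.
Power = Φ(δ − 1.645) + Φ(−δ − 1.645) = Φ(0.828) + Φ(-4.118) = 0.7963 + 0.0000 = 0.7963.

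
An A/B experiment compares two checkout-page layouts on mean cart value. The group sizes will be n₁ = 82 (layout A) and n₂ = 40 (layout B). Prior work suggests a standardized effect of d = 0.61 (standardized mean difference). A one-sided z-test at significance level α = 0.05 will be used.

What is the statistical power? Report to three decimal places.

Power ≈ 0.935

Noncentrality parameter: δ = d / √(1/n₁ + 1/n₂) = 0.61 / √(1/82 + 1/40) = 3.1629
One-sided α = 0.05 → critical value z_{0.05} = 1.645.
Power = P(Z > 1.645 − δ) = Φ(1.518) = 0.9355.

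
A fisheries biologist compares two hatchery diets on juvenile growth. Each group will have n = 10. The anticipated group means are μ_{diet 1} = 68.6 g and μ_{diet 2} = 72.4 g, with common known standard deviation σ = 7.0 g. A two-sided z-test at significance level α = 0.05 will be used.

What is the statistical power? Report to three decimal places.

Power ≈ 0.229

Standardized effect: d = |μ_{diet 1} − μ_{diet 2}| / σ = |68.6 − 72.4| / 7.0 = 0.5429
Noncentrality parameter: δ = d·√(n/2) = 0.5429 × √(10/2) = 1.2139
Two-sided α = 0.05 → critical value z_{0.025} = 1.960.
Power = Φ(δ − 1.960) + Φ(−δ − 1.960) = Φ(-0.746) + Φ(-3.174) = 0.2278 + 0.0008 = 0.2286.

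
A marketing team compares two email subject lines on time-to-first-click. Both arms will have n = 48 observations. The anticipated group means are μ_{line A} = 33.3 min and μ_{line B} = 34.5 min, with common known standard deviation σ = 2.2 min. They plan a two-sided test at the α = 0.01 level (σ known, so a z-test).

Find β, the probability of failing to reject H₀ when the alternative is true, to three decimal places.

β ≈ 0.462

Standardized effect: d = |μ_{line A} − μ_{line B}| / σ = |33.3 − 34.5| / 2.2 = 0.5455
Noncentrality parameter: δ = d·√(n/2) = 0.5455 × √(48/2) = 2.6722
Two-sided α = 0.01 → critical value z_{0.005} = 2.576.
Power = Φ(δ − 2.576) + Φ(−δ − 2.576) = Φ(0.096) + Φ(-5.248) = 0.5384 + 0.0000 = 0.5384.
Type II error: β = 1 − power = 1 − 0.5384 = 0.4616.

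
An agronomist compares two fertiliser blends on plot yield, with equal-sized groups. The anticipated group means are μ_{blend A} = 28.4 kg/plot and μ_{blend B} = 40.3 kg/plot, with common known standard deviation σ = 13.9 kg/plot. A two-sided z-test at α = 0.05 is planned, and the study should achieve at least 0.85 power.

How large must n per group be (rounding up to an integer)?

Standardized effect: d = |μ_{blend A} − μ_{blend B}| / σ = |28.4 − 40.3| / 13.9 = 0.8561
For power 0.85 need Φ(δ − z_{0.025}) = 0.85, so δ = z_{0.025} + z_{0.15} = 1.960 + 1.036 = 2.996.
(For δ > 0 the lower-tail rejection region contributes negligibly to power, so the one-term inversion is standard.)
δ = d·√(n/2) ⇒ n = 2(δ/d)² = 2 × (2.996 / 0.8561)² = 24.50.
Rounding up, n = 25 per group.

n = 25 per group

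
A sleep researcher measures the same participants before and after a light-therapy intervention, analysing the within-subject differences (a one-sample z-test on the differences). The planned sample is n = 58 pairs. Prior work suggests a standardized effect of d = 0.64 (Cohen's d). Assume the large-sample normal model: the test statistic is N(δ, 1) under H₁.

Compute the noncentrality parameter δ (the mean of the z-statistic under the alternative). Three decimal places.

δ ≈ 4.874

The noncentrality parameter scales effect size by the design's sample-size factor: δ = d·√n = 0.64 × √58 = 4.8741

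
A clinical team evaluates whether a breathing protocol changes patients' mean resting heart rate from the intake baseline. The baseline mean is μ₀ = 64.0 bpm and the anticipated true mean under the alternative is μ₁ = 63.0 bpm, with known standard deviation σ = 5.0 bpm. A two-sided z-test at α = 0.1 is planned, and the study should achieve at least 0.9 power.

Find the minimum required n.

n = 215

Standardized effect: d = |μ₁ − μ₀| / σ = |63.0 − 64.0| / 5.0 = 0.2000
Set Φ(δ − 1.645) = 0.9; then δ − 1.645 = Φ⁻¹(0.9) = 1.282, giving δ = 2.926.
(The Φ(−δ − z_{α/2}) term is vanishingly small for δ > 0 and is dropped in the standard sample-size formula.)
δ = d·√n ⇒ n = (δ/d)² = (2.926 / 0.2000)² = 214.10.
Rounding up, n = 215.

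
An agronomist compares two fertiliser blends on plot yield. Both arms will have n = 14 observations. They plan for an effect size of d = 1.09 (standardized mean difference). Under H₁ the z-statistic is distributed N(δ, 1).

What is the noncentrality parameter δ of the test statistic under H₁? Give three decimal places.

δ ≈ 2.884

The noncentrality parameter scales effect size by the design's sample-size factor: δ = d·√(n/2) = 1.09 × √(14/2) = 2.8839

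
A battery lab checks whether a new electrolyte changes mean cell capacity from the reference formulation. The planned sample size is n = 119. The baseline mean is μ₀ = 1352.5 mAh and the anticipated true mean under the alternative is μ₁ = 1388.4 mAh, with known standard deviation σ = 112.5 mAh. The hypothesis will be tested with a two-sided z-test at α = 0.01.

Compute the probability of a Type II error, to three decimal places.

Standardized effect: d = |μ₁ − μ₀| / σ = |1388.4 − 1352.5| / 112.5 = 0.3191
Noncentrality parameter: δ = d·√n = 0.3191 × √119 = 3.4811
Critical value for a two-sided test at α = 0.01: z_{α/2} = 2.576.
Power = Φ(δ − 2.576) + Φ(−δ − 2.576) = Φ(0.905) + Φ(-6.057) = 0.8173 + 0.0000 = 0.8173.
Type II error: β = 1 − power = 1 − 0.8173 = 0.1827.

β ≈ 0.183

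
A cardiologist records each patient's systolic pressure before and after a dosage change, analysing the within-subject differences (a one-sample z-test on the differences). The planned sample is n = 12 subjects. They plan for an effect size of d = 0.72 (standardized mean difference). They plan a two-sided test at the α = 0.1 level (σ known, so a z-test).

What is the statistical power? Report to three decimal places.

Noncentrality parameter: δ = d·√n = 0.72 × √12 = 2.4942
Two-sided α = 0.1 → critical value z_{0.05} = 1.645.
Power = Φ(δ − 1.645) + Φ(−δ − 1.645) = Φ(0.849) + Φ(-4.139) = 0.8021 + 0.0000 = 0.8022.

Power ≈ 0.802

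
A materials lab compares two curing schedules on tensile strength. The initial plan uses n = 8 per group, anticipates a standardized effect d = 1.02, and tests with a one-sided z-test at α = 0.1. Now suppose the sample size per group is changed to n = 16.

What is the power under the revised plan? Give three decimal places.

Power ≈ 0.946

With n = 16 per group: δ = d·√(n/2) = 1.02 × √(16/2) = 2.8850. Critical value z_{0.1} = 1.282.
Revised power = P(Z > 1.282 − δ) = Φ(1.603) = 0.9456.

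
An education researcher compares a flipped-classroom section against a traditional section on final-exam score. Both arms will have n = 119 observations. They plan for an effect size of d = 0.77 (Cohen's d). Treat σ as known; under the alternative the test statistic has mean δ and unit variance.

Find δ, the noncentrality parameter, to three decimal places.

δ ≈ 5.939

δ = d·√(n/2) = 0.77 × √(119/2) = 5.9395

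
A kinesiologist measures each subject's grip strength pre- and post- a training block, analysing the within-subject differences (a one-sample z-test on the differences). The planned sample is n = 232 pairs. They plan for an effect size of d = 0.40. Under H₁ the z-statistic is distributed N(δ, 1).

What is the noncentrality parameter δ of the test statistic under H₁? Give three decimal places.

δ = d·√n = 0.40 × √232 = 6.0926

δ ≈ 6.093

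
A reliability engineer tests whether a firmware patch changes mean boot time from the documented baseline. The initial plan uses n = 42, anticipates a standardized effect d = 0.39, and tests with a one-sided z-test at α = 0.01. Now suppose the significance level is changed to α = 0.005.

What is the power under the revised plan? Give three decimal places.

δ = d·√n = 0.39 × √42 = 2.5275 (unchanged). New critical value: z_{0.005} = 2.576.
Revised power = Φ(δ − 2.576) = Φ(-0.048) = 0.4807.

Power ≈ 0.481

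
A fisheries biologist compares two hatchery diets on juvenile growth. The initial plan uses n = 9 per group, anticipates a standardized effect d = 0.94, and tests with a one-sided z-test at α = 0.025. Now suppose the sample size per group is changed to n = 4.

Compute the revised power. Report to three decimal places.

Power ≈ 0.264

With n = 4 per group: δ = d·√(n/2) = 0.94 × √(4/2) = 1.3294. Critical value z_{0.025} = 1.960.
Revised power = P(Z > 1.960 − δ) = Φ(-0.631) = 0.2641.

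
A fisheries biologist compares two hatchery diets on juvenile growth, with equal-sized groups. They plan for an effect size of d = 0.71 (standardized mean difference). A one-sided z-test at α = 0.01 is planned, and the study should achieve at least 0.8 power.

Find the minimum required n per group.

For power 0.8 need Φ(δ − z_{0.01}) = 0.8, so δ = z_{0.01} + z_{0.20} = 2.326 + 0.842 = 3.168.
δ = d·√(n/2) ⇒ n = 2(δ/d)² = 2 × (3.168 / 0.71)² = 39.82.
Round up to the next whole unit.

n = 40 per group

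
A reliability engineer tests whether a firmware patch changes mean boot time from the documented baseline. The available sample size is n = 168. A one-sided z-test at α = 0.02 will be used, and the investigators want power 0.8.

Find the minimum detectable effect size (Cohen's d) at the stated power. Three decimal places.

Need Φ(δ − 2.054) = 0.8, so δ = 2.054 + 0.842 = 2.895.
δ = d·√n ⇒ d = δ/√n = 2.895/√168 = 0.2234.

d ≈ 0.223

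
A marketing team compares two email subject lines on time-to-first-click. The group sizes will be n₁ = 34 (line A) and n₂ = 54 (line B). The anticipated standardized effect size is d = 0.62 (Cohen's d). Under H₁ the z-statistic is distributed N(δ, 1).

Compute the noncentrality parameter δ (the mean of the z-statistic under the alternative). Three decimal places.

The noncentrality parameter scales effect size by the design's sample-size factor: δ = d / √(1/n₁ + 1/n₂) = 0.62 / √(1/34 + 1/54) = 2.8320

δ ≈ 2.832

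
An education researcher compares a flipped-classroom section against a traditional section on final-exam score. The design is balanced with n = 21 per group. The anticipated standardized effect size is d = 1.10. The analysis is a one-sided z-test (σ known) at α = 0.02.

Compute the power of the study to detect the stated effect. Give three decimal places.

Noncentrality parameter: δ = d·√(n/2) = 1.10 × √(21/2) = 3.5644
One-sided α = 0.02 → critical value z_{0.02} = 2.054.
Power = Φ(δ − 2.054) = Φ(1.511) = 0.9346.

Power ≈ 0.935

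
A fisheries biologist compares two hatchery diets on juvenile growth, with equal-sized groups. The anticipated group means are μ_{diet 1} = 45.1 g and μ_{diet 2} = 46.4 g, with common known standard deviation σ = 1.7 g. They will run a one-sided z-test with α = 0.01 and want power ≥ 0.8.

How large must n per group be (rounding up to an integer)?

Standardized effect: d = |μ_{diet 1} − μ_{diet 2}| / σ = |45.1 − 46.4| / 1.7 = 0.7647
For power 0.8 need Φ(δ − z_{0.01}) = 0.8, so δ = z_{0.01} + z_{0.20} = 2.326 + 0.842 = 3.168.
δ = d·√(n/2) ⇒ n = 2(δ/d)² = 2 × (3.168 / 0.7647)² = 34.32.
Round up to the next whole unit.

n = 35 per group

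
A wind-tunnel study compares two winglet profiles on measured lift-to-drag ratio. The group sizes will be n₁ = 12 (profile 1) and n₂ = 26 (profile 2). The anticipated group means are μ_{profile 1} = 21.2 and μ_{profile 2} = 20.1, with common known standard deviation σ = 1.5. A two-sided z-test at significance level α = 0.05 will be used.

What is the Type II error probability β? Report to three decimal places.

β ≈ 0.444

Standardized effect: d = |μ_{profile 1} − μ_{profile 2}| / σ = |21.2 − 20.1| / 1.5 = 0.7333
Noncentrality parameter: δ = d / √(1/n₁ + 1/n₂) = 0.7333 / √(1/12 + 1/26) = 2.1013
Two-sided α = 0.05 → critical value z_{0.025} = 1.960.
Power = Φ(δ − 1.960) + Φ(−δ − 1.960) = Φ(0.141) + Φ(-4.061) = 0.5562 + 0.0000 = 0.5562.
Type II error: β = 1 − power = 1 − 0.5562 = 0.4438.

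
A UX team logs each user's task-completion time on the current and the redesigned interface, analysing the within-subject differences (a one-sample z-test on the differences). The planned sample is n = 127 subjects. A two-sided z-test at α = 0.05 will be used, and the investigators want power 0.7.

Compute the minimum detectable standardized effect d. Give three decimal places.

d ≈ 0.220

Need Φ(δ − 1.960) = 0.7, so δ = 1.960 + 0.524 = 2.484.
(Lower-tail contribution to power is negligible for δ > 0.)
δ = d·√n ⇒ d = δ/√n = 2.484/√127 = 0.2205.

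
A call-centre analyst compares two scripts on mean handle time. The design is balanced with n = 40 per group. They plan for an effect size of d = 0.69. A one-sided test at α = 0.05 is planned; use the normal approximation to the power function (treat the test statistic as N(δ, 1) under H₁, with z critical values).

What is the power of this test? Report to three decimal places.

Power ≈ 0.925

Noncentrality parameter: δ = d·√(n/2) = 0.69 × √(40/2) = 3.0858
Critical value for a one-sided test at α = 0.05: z_α = 1.645.
Power = Φ(δ − 1.645) = Φ(1.441) = 0.9252.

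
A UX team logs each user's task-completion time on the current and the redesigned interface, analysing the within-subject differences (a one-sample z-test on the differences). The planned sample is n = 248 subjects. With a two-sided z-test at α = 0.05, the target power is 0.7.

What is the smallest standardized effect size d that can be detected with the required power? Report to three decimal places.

d ≈ 0.158

Need Φ(δ − 1.960) = 0.7, so δ = 1.960 + 0.524 = 2.484.
(Lower-tail contribution to power is negligible for δ > 0.)
δ = d·√n ⇒ d = δ/√n = 2.484/√248 = 0.1578.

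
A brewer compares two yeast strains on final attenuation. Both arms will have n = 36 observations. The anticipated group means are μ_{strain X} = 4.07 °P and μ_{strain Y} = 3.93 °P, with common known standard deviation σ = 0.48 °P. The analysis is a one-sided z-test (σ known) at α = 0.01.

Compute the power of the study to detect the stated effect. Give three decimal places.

Power ≈ 0.138

Standardized effect: d = |μ_{strain X} − μ_{strain Y}| / σ = |4.07 − 3.93| / 0.48 = 0.2917
Noncentrality parameter: δ = d·√(n/2) = 0.2917 × √(36/2) = 1.2374
One-sided α = 0.01 → critical value z_{0.01} = 2.326.
Power = Φ(δ − 2.326) = Φ(-1.089) = 0.1381.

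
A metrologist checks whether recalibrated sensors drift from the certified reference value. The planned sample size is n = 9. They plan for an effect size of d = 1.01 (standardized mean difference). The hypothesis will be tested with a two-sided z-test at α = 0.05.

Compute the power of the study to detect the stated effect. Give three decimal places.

Power ≈ 0.858

Noncentrality parameter: δ = d·√n = 1.01 × √9 = 3.0300
Two-sided α = 0.05 → critical value z_{0.025} = 1.960.
Power = Φ(δ − 1.960) + Φ(−δ − 1.960) = Φ(1.070) + Φ(-4.990) = 0.8577 + 0.0000 = 0.8577.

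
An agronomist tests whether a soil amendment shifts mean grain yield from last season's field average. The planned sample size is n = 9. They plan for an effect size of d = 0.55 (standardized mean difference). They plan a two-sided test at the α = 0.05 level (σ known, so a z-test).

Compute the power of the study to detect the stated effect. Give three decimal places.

Noncentrality parameter: λ = d·√n = 0.55 × √9 = 1.6500
Critical value for a two-sided test at α = 0.05: z_{α/2} = 1.960.
Power = Φ(λ − 1.960) + Φ(−λ − 1.960) = Φ(-0.310) + Φ(-3.610) = 0.3783 + 0.0002 = 0.3784.

Power ≈ 0.378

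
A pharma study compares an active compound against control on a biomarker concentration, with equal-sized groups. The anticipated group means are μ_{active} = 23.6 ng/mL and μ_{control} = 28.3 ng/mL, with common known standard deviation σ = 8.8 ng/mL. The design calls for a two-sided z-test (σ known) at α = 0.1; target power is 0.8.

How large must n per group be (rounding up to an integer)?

n = 44 per group

Standardized effect: d = |μ_{active} − μ_{control}| / σ = |23.6 − 28.3| / 8.8 = 0.5341
For power 0.8 need Φ(δ − z_{0.05}) = 0.8, so δ = z_{0.05} + z_{0.20} = 1.645 + 0.842 = 2.486.
(Ignoring the negligible lower-tail rejection probability gives the usual closed-form inversion.)
δ = d·√(n/2) ⇒ n = 2(δ/d)² = 2 × (2.486 / 0.5341)² = 43.35.
Round up to the next whole unit.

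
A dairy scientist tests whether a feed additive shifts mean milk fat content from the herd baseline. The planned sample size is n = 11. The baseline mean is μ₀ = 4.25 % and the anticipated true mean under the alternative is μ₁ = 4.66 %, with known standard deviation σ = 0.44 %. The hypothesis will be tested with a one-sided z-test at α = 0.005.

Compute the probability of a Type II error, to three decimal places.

β ≈ 0.303

Standardized effect: d = |μ₁ − μ₀| / σ = |4.66 − 4.25| / 0.44 = 0.9318
Noncentrality parameter: δ = d·√n = 0.9318 × √11 = 3.0905
One-sided α = 0.005 → critical value z_{0.005} = 2.576.
Power = P(Z > 2.576 − δ) = Φ(0.515) = 0.6966.
Type II error: β = 1 − power = 1 − 0.6966 = 0.3034.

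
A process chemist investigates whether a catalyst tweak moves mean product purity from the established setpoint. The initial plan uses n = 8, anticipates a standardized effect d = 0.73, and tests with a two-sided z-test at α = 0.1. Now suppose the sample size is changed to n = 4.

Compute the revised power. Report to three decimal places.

Power ≈ 0.428

With n = 4: δ = d·√n = 0.73 × √4 = 1.4600. Critical value z_{0.05} = 1.645.
Revised power = Φ(δ − 1.645) + Φ(−δ − 1.645) = Φ(-0.185) + Φ(-3.105) = 0.4267 + 0.0010 = 0.4276.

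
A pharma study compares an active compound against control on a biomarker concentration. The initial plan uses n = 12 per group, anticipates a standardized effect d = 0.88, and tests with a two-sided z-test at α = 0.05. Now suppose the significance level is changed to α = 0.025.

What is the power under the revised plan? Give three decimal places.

δ = d·√(n/2) = 0.88 × √(12/2) = 2.1556 (unchanged). New critical value: z_{0.0125} = 2.241.
Revised power = Φ(δ − 2.241) + Φ(−δ − 2.241) = Φ(-0.086) + Φ(-4.397) = 0.4658 + 0.0000 = 0.4658.

Power ≈ 0.466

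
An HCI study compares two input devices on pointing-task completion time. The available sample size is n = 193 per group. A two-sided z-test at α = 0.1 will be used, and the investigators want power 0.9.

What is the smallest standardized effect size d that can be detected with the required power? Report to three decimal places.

Need Φ(δ − 1.645) = 0.9, so δ = 1.645 + 1.282 = 2.926.
(Lower-tail contribution to power is negligible for δ > 0.)
δ = d·√(n/2) ⇒ d = δ/√(n/2) = 2.926/√(193/2) = 0.2979.

d ≈ 0.298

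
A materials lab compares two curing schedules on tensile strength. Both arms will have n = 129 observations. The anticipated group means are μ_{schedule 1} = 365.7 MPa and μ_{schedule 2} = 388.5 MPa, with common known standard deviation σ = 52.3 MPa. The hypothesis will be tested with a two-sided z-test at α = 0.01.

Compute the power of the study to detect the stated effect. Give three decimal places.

Power ≈ 0.823

Standardized effect: d = |μ_{schedule 1} − μ_{schedule 2}| / σ = |365.7 − 388.5| / 52.3 = 0.4359
Noncentrality parameter: δ = d·√(n/2) = 0.4359 × √(129/2) = 3.5012
Critical value for a two-sided test at α = 0.01: z_{α/2} = 2.576.
Power = Φ(δ − 2.576) + Φ(−δ − 2.576) = Φ(0.925) + Φ(-6.077) = 0.8226 + 0.0000 = 0.8226.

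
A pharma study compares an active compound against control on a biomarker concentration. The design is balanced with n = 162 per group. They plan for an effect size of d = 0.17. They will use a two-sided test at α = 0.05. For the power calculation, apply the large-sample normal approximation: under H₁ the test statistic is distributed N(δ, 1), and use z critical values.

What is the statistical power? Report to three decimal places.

Power ≈ 0.334

Noncentrality parameter: λ = d·√(n/2) = 0.17 × √(162/2) = 1.5300
Critical value for a two-sided test at α = 0.05: z_{α/2} = 1.960.
Power = Φ(λ − 1.960) + Φ(−λ − 1.960) = Φ(-0.430) + Φ(-3.490) = 0.3336 + 0.0002 = 0.3339.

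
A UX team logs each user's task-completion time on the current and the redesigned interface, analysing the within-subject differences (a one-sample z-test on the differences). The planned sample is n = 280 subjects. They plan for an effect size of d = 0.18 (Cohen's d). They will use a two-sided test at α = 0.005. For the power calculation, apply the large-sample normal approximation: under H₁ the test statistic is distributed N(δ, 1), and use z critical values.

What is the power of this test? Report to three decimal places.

Power ≈ 0.581

Noncentrality parameter: δ = d·√n = 0.18 × √280 = 3.0120
Two-sided α = 0.005 → critical value z_{0.0025} = 2.807.
Power = Φ(δ − 2.807) + Φ(−δ − 2.807) = Φ(0.205) + Φ(-5.819) = 0.5812 + 0.0000 = 0.5812.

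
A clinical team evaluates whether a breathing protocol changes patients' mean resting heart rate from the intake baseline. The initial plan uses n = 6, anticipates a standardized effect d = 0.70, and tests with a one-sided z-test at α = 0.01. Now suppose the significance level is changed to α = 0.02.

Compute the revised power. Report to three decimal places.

δ = d·√n = 0.70 × √6 = 1.7146 (unchanged). New critical value: z_{0.02} = 2.054.
Revised power = P(Z > 2.054 − δ) = Φ(-0.339) = 0.3673.

Power ≈ 0.367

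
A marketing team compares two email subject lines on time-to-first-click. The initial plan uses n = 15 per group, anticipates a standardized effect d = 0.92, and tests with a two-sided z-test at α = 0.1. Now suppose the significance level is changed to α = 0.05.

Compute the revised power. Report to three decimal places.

Power ≈ 0.712

δ = d·√(n/2) = 0.92 × √(15/2) = 2.5195 (unchanged). New critical value: z_{0.025} = 1.960.
Revised power = Φ(δ − 1.960) + Φ(−δ − 1.960) = Φ(0.560) + Φ(-4.479) = 0.7121 + 0.0000 = 0.7121.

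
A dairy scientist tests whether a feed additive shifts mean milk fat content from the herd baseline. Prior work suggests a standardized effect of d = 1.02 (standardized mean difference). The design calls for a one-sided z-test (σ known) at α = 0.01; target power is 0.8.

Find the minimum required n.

n = 10

For power 0.8 need Φ(δ − z_{0.01}) = 0.8, so δ = z_{0.01} + z_{0.20} = 2.326 + 0.842 = 3.168.
δ = d·√n ⇒ n = (δ/d)² = (3.168 / 1.02)² = 9.65.
Round up to the next whole unit.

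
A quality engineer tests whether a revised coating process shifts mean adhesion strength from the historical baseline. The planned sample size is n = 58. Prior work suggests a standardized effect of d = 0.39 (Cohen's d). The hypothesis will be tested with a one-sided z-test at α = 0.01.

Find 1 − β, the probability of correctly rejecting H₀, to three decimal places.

Power ≈ 0.740

Noncentrality parameter: δ = d·√n = 0.39 × √58 = 2.9702
One-sided α = 0.01 → critical value z_{0.01} = 2.326.
Power = P(Z > 2.326 − δ) = Φ(0.644) = 0.7401.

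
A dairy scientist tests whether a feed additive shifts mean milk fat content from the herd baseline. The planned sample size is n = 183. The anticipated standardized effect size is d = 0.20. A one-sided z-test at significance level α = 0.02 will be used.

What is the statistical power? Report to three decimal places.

Noncentrality parameter: δ = d·√n = 0.20 × √183 = 2.7055
One-sided α = 0.02 → critical value z_{0.02} = 2.054.
Power = Φ(δ − 2.054) = Φ(0.652) = 0.7427.

Power ≈ 0.743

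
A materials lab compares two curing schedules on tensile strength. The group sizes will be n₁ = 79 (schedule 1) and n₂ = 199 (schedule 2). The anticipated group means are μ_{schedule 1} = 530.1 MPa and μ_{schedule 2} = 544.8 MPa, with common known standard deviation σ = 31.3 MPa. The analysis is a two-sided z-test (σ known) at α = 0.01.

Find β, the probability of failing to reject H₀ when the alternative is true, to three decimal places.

Standardized effect: d = |μ_{schedule 1} − μ_{schedule 2}| / σ = |530.1 − 544.8| / 31.3 = 0.4696
Noncentrality parameter: λ = d / √(1/n₁ + 1/n₂) = 0.4696 / √(1/79 + 1/199) = 3.5318
Critical value for a two-sided test at α = 0.01: z_{α/2} = 2.576.
Power = Φ(λ − 2.576) + Φ(−λ − 2.576) = Φ(0.956) + Φ(-6.108) = 0.8304 + 0.0000 = 0.8304.
Type II error: β = 1 − power = 1 − 0.8304 = 0.1696.

β ≈ 0.170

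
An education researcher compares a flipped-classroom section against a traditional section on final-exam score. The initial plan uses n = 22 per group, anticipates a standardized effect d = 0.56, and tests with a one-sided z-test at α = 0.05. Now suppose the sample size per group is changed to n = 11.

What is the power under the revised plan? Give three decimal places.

Power ≈ 0.370

With n = 11 per group: δ = d·√(n/2) = 0.56 × √(11/2) = 1.3133. Critical value z_{0.05} = 1.645.
Revised power = P(Z > 1.645 − δ) = Φ(-0.332) = 0.3701.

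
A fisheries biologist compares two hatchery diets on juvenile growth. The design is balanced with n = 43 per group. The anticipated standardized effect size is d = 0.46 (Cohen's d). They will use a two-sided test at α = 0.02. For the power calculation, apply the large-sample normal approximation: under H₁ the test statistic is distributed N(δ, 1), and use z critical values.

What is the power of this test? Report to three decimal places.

Power ≈ 0.423

Noncentrality parameter: δ = d·√(n/2) = 0.46 × √(43/2) = 2.1329
Two-sided α = 0.02 → critical value z_{0.01} = 2.326.
Power = Φ(δ − 2.326) + Φ(−δ − 2.326) = Φ(-0.193) + Φ(-4.459) = 0.4233 + 0.0000 = 0.4233.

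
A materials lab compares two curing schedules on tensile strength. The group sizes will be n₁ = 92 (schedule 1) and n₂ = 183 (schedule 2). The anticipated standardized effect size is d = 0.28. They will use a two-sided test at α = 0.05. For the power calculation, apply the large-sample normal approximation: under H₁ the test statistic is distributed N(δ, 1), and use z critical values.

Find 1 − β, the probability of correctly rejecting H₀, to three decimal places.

Power ≈ 0.591

Noncentrality parameter: δ = d / √(1/n₁ + 1/n₂) = 0.28 / √(1/92 + 1/183) = 2.1908
Critical value for a two-sided test at α = 0.05: z_{α/2} = 1.960.
Power = Φ(δ − 1.960) + Φ(−δ − 1.960) = Φ(0.231) + Φ(-4.151) = 0.5913 + 0.0000 = 0.5913.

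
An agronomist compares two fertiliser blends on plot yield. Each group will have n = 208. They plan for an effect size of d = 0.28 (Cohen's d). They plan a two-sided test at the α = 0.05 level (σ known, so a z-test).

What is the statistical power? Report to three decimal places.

Power ≈ 0.815

Noncentrality parameter: δ = d·√(n/2) = 0.28 × √(208/2) = 2.8555
Critical value for a two-sided test at α = 0.05: z_{α/2} = 1.960.
Power = Φ(δ − 1.960) + Φ(−δ − 1.960) = Φ(0.895) + Φ(-4.815) = 0.8147 + 0.0000 = 0.8147.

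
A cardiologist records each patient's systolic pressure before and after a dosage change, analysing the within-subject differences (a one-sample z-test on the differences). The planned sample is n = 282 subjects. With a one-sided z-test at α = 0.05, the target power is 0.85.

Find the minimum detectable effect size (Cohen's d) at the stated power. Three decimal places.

Need Φ(δ − 1.645) = 0.85, so δ = 1.645 + 1.036 = 2.681.
δ = d·√n ⇒ d = δ/√n = 2.681/√282 = 0.1597.

d ≈ 0.160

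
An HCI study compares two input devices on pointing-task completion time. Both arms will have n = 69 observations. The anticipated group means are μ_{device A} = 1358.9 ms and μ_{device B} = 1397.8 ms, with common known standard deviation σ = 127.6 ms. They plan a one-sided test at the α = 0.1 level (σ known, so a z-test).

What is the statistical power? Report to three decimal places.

Standardized effect: d = |μ_{device A} − μ_{device B}| / σ = |1358.9 − 1397.8| / 127.6 = 0.3049
Noncentrality parameter: δ = d·√(n/2) = 0.3049 × √(69/2) = 1.7906
One-sided α = 0.1 → critical value z_{0.1} = 1.282.
Power = Φ(δ − 1.282) = Φ(0.509) = 0.6947.

Power ≈ 0.695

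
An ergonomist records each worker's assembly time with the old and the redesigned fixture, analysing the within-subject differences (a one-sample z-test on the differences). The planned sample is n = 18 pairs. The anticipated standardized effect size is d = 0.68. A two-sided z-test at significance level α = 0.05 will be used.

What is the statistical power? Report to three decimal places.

Noncentrality parameter: δ = d·√n = 0.68 × √18 = 2.8850
Critical value for a two-sided test at α = 0.05: z_{α/2} = 1.960.
Power = Φ(δ − 1.960) + Φ(−δ − 1.960) = Φ(0.925) + Φ(-4.845) = 0.8225 + 0.0000 = 0.8225.

Power ≈ 0.823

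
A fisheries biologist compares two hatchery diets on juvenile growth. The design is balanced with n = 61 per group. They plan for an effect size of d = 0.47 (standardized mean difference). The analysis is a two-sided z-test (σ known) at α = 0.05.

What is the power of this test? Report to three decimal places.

Power ≈ 0.738

Noncentrality parameter: δ = d·√(n/2) = 0.47 × √(61/2) = 2.5957
Two-sided α = 0.05 → critical value z_{0.025} = 1.960.
Power = Φ(δ − 1.960) + Φ(−δ − 1.960) = Φ(0.636) + Φ(-4.556) = 0.7375 + 0.0000 = 0.7375.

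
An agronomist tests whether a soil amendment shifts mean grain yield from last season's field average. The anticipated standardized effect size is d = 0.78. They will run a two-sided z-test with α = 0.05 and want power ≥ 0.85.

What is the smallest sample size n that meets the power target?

For power 0.85 need Φ(δ − z_{0.025}) = 0.85, so δ = z_{0.025} + z_{0.15} = 1.960 + 1.036 = 2.996.
(The Φ(−δ − z_{α/2}) term is vanishingly small for δ > 0 and is dropped in the standard sample-size formula.)
δ = d·√n ⇒ n = (δ/d)² = (2.996 / 0.78)² = 14.76.
Rounding up, n = 15.

n = 15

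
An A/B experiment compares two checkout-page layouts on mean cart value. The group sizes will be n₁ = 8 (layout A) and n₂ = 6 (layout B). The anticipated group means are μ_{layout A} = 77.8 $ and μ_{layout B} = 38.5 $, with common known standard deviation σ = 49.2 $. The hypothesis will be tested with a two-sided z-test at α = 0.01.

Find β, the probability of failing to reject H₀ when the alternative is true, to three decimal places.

Standardized effect: d = |μ_{layout A} − μ_{layout B}| / σ = |77.8 − 38.5| / 49.2 = 0.7988
Noncentrality parameter: δ = d / √(1/n₁ + 1/n₂) = 0.7988 / √(1/8 + 1/6) = 1.4791
Two-sided α = 0.01 → critical value z_{0.005} = 2.576.
Power = Φ(δ − 2.576) + Φ(−δ − 2.576) = Φ(-1.097) + Φ(-4.055) = 0.1364 + 0.0000 = 0.1364.
Type II error: β = 1 − power = 1 − 0.1364 = 0.8636.

β ≈ 0.864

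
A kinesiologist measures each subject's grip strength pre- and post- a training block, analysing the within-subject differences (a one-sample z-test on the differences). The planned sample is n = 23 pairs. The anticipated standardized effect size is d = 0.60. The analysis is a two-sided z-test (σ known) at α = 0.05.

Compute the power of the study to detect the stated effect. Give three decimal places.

Power ≈ 0.821

Noncentrality parameter: δ = d·√n = 0.60 × √23 = 2.8775
Two-sided α = 0.05 → critical value z_{0.025} = 1.960.
Power = Φ(δ − 1.960) + Φ(−δ − 1.960) = Φ(0.918) + Φ(-4.837) = 0.8206 + 0.0000 = 0.8206.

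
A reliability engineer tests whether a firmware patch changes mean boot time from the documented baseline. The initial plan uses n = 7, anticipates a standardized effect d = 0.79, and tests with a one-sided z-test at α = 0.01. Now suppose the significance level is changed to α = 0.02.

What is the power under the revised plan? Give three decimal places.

Power ≈ 0.515

δ = d·√n = 0.79 × √7 = 2.0901 (unchanged). New critical value: z_{0.02} = 2.054.
Revised power = Φ(δ − 2.054) = Φ(0.036) = 0.5145.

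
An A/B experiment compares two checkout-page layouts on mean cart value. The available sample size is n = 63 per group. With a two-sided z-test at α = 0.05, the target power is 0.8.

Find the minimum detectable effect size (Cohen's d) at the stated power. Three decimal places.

Required noncentrality: δ = z_{0.025} + z_{0.20} = 1.960 + 0.842 = 2.802.
(The second rejection-region term Φ(−δ − z_{α/2}) is negligible and dropped.)
δ = d·√(n/2) ⇒ d = δ/√(n/2) = 2.802/√(63/2) = 0.4992.

d ≈ 0.499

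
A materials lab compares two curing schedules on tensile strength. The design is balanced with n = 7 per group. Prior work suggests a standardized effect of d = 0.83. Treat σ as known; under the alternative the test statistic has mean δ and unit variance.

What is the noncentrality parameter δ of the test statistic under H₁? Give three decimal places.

δ ≈ 1.553

δ = d·√(n/2) = 0.83 × √(7/2) = 1.5528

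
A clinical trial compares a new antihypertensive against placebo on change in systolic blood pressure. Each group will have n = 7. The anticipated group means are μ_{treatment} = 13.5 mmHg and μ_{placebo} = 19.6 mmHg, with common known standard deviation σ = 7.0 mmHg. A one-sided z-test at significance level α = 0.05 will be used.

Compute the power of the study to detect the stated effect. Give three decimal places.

Power ≈ 0.494

Standardized effect: d = |μ_{treatment} − μ_{placebo}| / σ = |13.5 − 19.6| / 7.0 = 0.8714
Noncentrality parameter: δ = d·√(n/2) = 0.8714 × √(7/2) = 1.6303
Critical value for a one-sided test at α = 0.05: z_α = 1.645.
Power = P(Z > 1.645 − δ) = Φ(-0.015) = 0.4942.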